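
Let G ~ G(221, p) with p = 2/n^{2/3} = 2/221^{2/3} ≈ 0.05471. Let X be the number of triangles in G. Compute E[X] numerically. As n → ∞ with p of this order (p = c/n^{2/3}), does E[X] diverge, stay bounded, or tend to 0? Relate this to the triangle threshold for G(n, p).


Number of potential triangles: C(221, 3) = 1774630.
Each occurs with probability p³ ≈ (0.05471)³ ≈ 1.637968e-04.
By linearity: E[X] = C(221, 3)·p³ ≈ 1774630 · 1.637968e-04 ≈ 290.6787.
Since α = 2/3 < 1, p = c/n^{2/3} ≫ 1/n is above the triangle threshold p ~ 1/n. Asymptotically E[X] ~ (c³/6)·n^{3(1−α)} = (2³/6)·n^{1} → ∞; triangles are abundant w.h.p.

E[X] ≈ 290.6787; in regime p = Θ(1/n^{2/3}) E[X] diverges (above the triangle threshold p ~ 1/n).


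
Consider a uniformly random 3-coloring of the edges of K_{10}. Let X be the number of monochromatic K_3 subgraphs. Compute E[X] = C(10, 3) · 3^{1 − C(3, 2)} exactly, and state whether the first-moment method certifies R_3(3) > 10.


E[X] = C(10, 3) · 3^{1 − 3} = 120 · 3^{−2} = 120/9.
As a reduced fraction: E[X] = 40/3 ≈ 13.3333.
Is E[X] < 1? NO.
Since E[X] ≥ 1, the first-moment bound is inconclusive at n = 10; it does NOT by itself certify R_3(3) > 10.

E[X] = 40/3 ≈ 13.3333; E[X] ≥ 1; first-moment method inconclusive here.


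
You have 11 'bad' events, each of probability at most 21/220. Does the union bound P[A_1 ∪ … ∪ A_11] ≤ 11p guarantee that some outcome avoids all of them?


Union bound: P[∪_{i=1}^{11} A_i] ≤ Σ_i P[A_i] ≤ 11·p = 11·(21/220) = 21/20.
Numerically: 21/20 ≈ 1.050.
Is 21/20 < 1? NO.
Since the bound 21/20 is ≥ 1, the union bound is uninformative here; it does NOT by itself certify existence.

11·p = 21/20 ≈ 1.050; existence NOT certified by the union bound.


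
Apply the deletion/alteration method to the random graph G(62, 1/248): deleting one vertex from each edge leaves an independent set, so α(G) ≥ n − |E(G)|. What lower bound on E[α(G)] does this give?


E[|E(G)|] = C(62, 2)·p = 1891 · (1/248) = 61/8.
E[α(G)] ≥ n − E[|E(G)|] = 62 − 61/8 = 435/8.
Numerically: ≈ 54.375000.
(This is only a lower bound; the true E[α(G)] may be larger.)

E[α(G)] ≥ 435/8 ≈ 54.375000.


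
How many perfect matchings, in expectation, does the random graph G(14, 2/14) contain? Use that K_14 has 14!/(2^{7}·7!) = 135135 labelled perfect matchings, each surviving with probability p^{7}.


K_14 has 14!/(2^{7}·7!) = 135135 labelled perfect matchings.
For each such perfect matching H, let X_H = 1 if all 7 edges of H are present in G. Then P[X_H = 1] = p^{7} = (1/7)^{7} = 1/823543.
By linearity: E[X] = Σ_H E[X_H] = 135135 · p^{7} = 135135 · 1/823543 = 19305/117649.
Numerically: E[X] ≈ 0.16409.

E[X] = 135135 · (1/7)^{7} = 19305/117649 ≈ 0.16409.


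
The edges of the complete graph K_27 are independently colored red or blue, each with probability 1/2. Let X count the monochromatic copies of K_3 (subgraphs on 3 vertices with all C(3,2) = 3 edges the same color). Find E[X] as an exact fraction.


Let X = Σ_S X_S over the C(27, 3) = 2925 subsets S of size 3, where X_S = 1 if the K_3 on S is monochromatic.
For a fixed S, the K_3 on S has C(3, 2) = 3 edges. P[all 3 edges red] = (1/2)^3, and likewise for blue, so P[monochromatic] = 2·(1/2)^3 = 2^{1 − 3} = 1/4.
By linearity of expectation: E[X] = C(27, 3) · 2^{1 − 3} = 2925 · 1/4 = 2925/4.
Numerically: E[X] ≈ 731.25000.

E[X] = C(27,3)·2^(1−C(3,2)) = 2925/4 ≈ 731.25000.


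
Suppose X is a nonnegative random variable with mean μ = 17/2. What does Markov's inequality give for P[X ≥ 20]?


μ = E[X] = 17/2, a = 20.
Markov: P[X ≥ 20] ≤ μ/a = (17/2)/20 = 17/40.
Numerically: ≈ 0.425.
(Since a = 20 > μ = 8.500, the bound 17/40 is < 1 and informative.)

P[X ≥ 20] ≤ 17/40 ≈ 0.425.


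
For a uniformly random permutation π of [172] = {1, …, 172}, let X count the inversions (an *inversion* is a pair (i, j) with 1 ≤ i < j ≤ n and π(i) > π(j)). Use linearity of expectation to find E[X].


Write X = Σ X_I over the C(172, 2) = 14706 pairs i < j, with X_I the indicator of one inversion.
There are 14706 indicators.
For each fixed pair i < j, the values π(i) and π(j) are two distinct elements of {1, …, 172} in uniformly random order; by symmetry P[π(i) > π(j)] = 1/2.
By linearity: E[X] = 14706 · (1/2) = C(172, 2) · (1/2) = 14706/2 = 7353 ≈ 7353.000000.

E[X] = 7353 = 7353.000000.


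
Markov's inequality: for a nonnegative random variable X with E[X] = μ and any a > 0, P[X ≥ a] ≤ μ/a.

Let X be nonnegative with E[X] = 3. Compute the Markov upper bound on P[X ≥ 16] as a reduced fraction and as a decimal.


μ = E[X] = 3, a = 16.
Markov: P[X ≥ 16] ≤ μ/a = (3)/16 = 3/16.
Numerically: ≈ 0.187500.
(Since a = 16 > μ = 3.000000, the bound 3/16 is < 1 and informative.)

P[X ≥ 16] ≤ 3/16 ≈ 0.187500.


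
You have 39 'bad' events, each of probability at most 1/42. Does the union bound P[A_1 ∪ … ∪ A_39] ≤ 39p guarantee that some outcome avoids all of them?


Union bound: P[∪_{i=1}^{39} A_i] ≤ Σ_i P[A_i] ≤ 39·p = 39·(1/42) = 13/14.
Numerically: 13/14 ≈ 0.92857.
Is 13/14 < 1? YES.
Since P[∪ A_i] ≤ 13/14 < 1, the complement has P[∩ A_i^c] ≥ 1 − 13/14 = 1/14 > 0, so some outcome avoids every A_i.

39·p = 13/14 ≈ 0.92857; existence CERTIFIED by the union bound.


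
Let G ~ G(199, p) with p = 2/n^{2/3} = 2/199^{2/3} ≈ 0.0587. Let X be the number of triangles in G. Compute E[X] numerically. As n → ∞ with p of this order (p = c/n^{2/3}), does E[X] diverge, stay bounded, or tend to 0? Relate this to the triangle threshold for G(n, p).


Number of potential triangles: C(199, 3) = 1293699.
Each occurs with probability p³ ≈ (0.0587)³ ≈ 2.02015e-04.
By linearity: E[X] = C(199, 3)·p³ ≈ 1293699 · 2.02015e-04 ≈ 261.347.
Since α = 2/3 < 1, p = c/n^{2/3} ≫ 1/n is above the triangle threshold p ~ 1/n. Asymptotically E[X] ~ (c³/6)·n^{3(1−α)} = (2³/6)·n^{1} → ∞; triangles are abundant w.h.p.

E[X] ≈ 261.347; in regime p = Θ(1/n^{2/3}) E[X] diverges (above the triangle threshold p ~ 1/n).


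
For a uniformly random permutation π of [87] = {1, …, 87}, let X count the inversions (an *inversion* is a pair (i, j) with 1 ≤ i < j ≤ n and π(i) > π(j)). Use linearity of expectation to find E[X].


Write X = Σ X_I over the C(87, 2) = 3741 pairs i < j, with X_I the indicator of one inversion.
There are 3741 indicators.
For each fixed pair i < j, the values π(i) and π(j) are two distinct elements of {1, …, 87} in uniformly random order; by symmetry P[π(i) > π(j)] = 1/2.
By linearity: E[X] = 3741 · (1/2) = C(87, 2) · (1/2) = 3741/2 = 3741/2 ≈ 1870.5000.

E[X] = 3741/2 = 1870.5000.


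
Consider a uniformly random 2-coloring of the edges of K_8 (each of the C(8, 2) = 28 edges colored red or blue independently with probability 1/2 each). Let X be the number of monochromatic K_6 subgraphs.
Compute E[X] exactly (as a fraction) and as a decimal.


Let X = Σ_S X_S over the C(8, 6) = 28 subsets S of size 6, where X_S = 1 if the K_6 on S is monochromatic.
For a fixed S, the K_6 on S has C(6, 2) = 15 edges. P[all 15 edges red] = (1/2)^15, and likewise for blue, so P[monochromatic] = 2·(1/2)^15 = 2^{1 − 15} = 1/16384.
Summing: E[X] = C(8, 6) · 2^{1 − 15} = 28 · 1/16384 = 7/4096.
Numerically: E[X] ≈ 0.00171.

E[X] = C(8,6)·2^(1−C(6,2)) = 7/4096 ≈ 0.00171.


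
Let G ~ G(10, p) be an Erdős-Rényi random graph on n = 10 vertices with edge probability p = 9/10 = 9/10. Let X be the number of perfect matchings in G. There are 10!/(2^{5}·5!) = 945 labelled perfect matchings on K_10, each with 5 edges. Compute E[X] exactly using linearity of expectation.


K_10 has 10!/(2^{5}·5!) = 945 labelled perfect matchings.
For each such perfect matching H, let X_H = 1 if all 5 edges of H are present in G. Then P[X_H = 1] = p^{5} = (9/10)^{5} = 59049/100000.
By linearity: E[X] = Σ_H E[X_H] = 945 · p^{5} = 945 · 59049/100000 = 11160261/20000.
Numerically: E[X] ≈ 558.

E[X] = 945 · (9/10)^{5} = 11160261/20000 ≈ 558.


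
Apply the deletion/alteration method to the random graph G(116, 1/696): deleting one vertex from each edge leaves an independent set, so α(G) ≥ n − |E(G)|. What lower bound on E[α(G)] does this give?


E[|E(G)|] = C(116, 2)·p = 6670 · (1/696) = 115/12.
E[α(G)] ≥ n − E[|E(G)|] = 116 − 115/12 = 1277/12.
Numerically: ≈ 106.417.
(This is only a lower bound; the true E[α(G)] may be larger.)

E[α(G)] ≥ 1277/12 ≈ 106.417.


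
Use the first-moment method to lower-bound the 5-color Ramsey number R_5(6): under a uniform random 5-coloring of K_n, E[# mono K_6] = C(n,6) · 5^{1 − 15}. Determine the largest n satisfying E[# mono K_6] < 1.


We need C(n, 6) · 5^{1 − 15} < 1, i.e. C(n, 6) < 5^{15 − 1} = 6103515625.
Check values of n near the boundary:
  n = 126: C(126, 6) = 4925156775; 4925156775 < 6103515625? YES
  n = 127: C(127, 6) = 5169379425; 5169379425 < 6103515625? YES
  n = 128: C(128, 6) = 5423611200; 5423611200 < 6103515625? YES
  n = 129: C(129, 6) = 5688177600; 5688177600 < 6103515625? YES
  n = 130: C(130, 6) = 5963412000; 5963412000 < 6103515625? YES
  n = 131: C(131, 6) = 6249655776; 6249655776 < 6103515625? NO
The largest n with C(n, 6) < 6103515625 is n = 130 (where E[X] = 47707296/48828125 ≈ 0.97705). Hence R_5(6) > 130, i.e. R_5(6) ≥ 131.

Largest n = 130; hence R_5(6) > 130.


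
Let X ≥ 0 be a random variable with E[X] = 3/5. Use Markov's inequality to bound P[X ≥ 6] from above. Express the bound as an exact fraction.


μ = E[X] = 3/5, a = 6.
Markov: P[X ≥ 6] ≤ μ/a = (3/5)/6 = 1/10.
Numerically: ≈ 0.10000.
(Since a = 6 > μ = 0.60000, the bound 1/10 is < 1 and informative.)

P[X ≥ 6] ≤ 1/10 ≈ 0.10000.


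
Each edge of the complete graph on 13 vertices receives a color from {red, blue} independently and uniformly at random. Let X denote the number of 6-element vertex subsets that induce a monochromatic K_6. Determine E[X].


Let X = Σ_S X_S over the C(13, 6) = 1716 subsets S of size 6, where X_S = 1 if the K_6 on S is monochromatic.
For a fixed S, the K_6 on S has C(6, 2) = 15 edges. P[all 15 edges red] = (1/2)^15, and likewise for blue, so P[monochromatic] = 2·(1/2)^15 = 2^{1 − 15} = 1/16384.
By linearity of expectation: E[X] = C(13, 6) · 2^{1 − 15} = 1716 · 1/16384 = 429/4096.
Numerically: E[X] ≈ 0.105.

E[X] = C(13,6)·2^(1−C(6,2)) = 429/4096 ≈ 0.105.


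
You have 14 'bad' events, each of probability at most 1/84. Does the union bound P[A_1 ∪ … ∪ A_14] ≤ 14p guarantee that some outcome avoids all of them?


Union bound: P[∪_{i=1}^{14} A_i] ≤ Σ_i P[A_i] ≤ 14·p = 14·(1/84) = 1/6.
Numerically: 1/6 ≈ 0.1666667.
Is 1/6 < 1? YES.
Since P[∪ A_i] ≤ 1/6 < 1, the complement has P[∩ A_i^c] ≥ 1 − 1/6 = 5/6 > 0, so some outcome avoids every A_i.

14·p = 1/6 ≈ 0.1666667; existence CERTIFIED by the union bound.


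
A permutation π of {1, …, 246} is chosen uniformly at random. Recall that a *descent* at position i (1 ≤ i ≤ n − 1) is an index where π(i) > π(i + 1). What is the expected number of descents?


Write X = Σ X_I over i = 1, …, 245, with X_I the indicator of one descent.
There are 245 indicators.
For each fixed i, the pair (π(i), π(i+1)) is a uniformly random ordered pair of distinct values from {1, …, 246}; by symmetry P[π(i) > π(i+1)] = 1/2.
By linearity: E[X] = 245 · (1/2) = (246 − 1) · (1/2) = 245/2 ≈ 122.50000.

E[X] = 245/2 = 122.50000.


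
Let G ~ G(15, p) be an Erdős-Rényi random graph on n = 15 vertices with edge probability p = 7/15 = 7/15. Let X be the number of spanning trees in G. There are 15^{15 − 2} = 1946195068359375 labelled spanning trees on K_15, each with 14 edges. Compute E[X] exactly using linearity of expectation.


K_15 has 15^{15 − 2} = 1946195068359375 labelled spanning trees.
For each such spanning tree H, let X_H = 1 if all 14 edges of H are present in G. Then P[X_H = 1] = p^{14} = (7/15)^{14} = 678223072849/29192926025390625.
By linearity of expectation: E[X] = Σ_H E[X_H] = 1946195068359375 · p^{14} = 1946195068359375 · 678223072849/29192926025390625 = 678223072849/15.
Numerically: E[X] ≈ 4.52149e+10.

E[X] = 1946195068359375 · (7/15)^{14} = 678223072849/15 ≈ 4.52149e+10.


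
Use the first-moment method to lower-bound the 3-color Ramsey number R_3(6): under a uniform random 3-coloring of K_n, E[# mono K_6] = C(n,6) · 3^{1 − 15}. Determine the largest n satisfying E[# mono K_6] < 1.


We need C(n, 6) · 3^{1 − 15} < 1, i.e. C(n, 6) < 3^{15 − 1} = 4782969.
Check values of n near the boundary:
  n = 39: C(39, 6) = 3262623; 3262623 < 4782969? YES
  n = 40: C(40, 6) = 3838380; 3838380 < 4782969? YES
  n = 41: C(41, 6) = 4496388; 4496388 < 4782969? YES
  n = 42: C(42, 6) = 5245786; 5245786 < 4782969? NO
  n = 43: C(43, 6) = 6096454; 6096454 < 4782969? NO
  n = 44: C(44, 6) = 7059052; 7059052 < 4782969? NO
The largest n with C(n, 6) < 4782969 is n = 41 (where E[X] = 1498796/1594323 ≈ 0.9401). Hence R_3(6) > 41, i.e. R_3(6) ≥ 42.

Largest n = 41; hence R_3(6) > 41.


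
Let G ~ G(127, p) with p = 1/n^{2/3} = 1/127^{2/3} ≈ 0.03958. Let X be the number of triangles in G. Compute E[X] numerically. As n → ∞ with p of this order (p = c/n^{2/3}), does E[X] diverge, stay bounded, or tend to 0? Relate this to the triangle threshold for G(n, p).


Number of potential triangles: C(127, 3) = 333375.
Each occurs with probability p³ ≈ (0.03958)³ ≈ 6.200012e-05.
By linearity: E[X] = C(127, 3)·p³ ≈ 333375 · 6.200012e-05 ≈ 20.6693.
Since α = 2/3 < 1, p = c/n^{2/3} ≫ 1/n is above the triangle threshold p ~ 1/n. Asymptotically E[X] ~ (c³/6)·n^{3(1−α)} = (1³/6)·n^{1} → ∞; triangles are abundant w.h.p.

E[X] ≈ 20.6693; in regime p = Θ(1/n^{2/3}) E[X] diverges (above the triangle threshold p ~ 1/n).


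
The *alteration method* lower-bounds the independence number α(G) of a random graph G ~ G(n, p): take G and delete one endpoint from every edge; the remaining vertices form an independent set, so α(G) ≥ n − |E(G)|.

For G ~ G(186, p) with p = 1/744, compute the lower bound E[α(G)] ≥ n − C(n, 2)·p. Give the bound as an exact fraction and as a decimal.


E[|E(G)|] = C(186, 2)·p = 17205 · (1/744) = 185/8.
E[α(G)] ≥ n − E[|E(G)|] = 186 − 185/8 = 1303/8.
Numerically: ≈ 162.8750.
(This is only a lower bound; the true E[α(G)] may be larger.)

E[α(G)] ≥ 1303/8 ≈ 162.8750.


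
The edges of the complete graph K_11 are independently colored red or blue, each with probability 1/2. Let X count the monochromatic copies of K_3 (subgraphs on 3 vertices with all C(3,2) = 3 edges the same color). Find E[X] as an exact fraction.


Let X = Σ_S X_S over the C(11, 3) = 165 subsets S of size 3, where X_S = 1 if the K_3 on S is monochromatic.
For a fixed S, the K_3 on S has C(3, 2) = 3 edges. P[all 3 edges red] = (1/2)^3, and likewise for blue, so P[monochromatic] = 2·(1/2)^3 = 2^{1 − 3} = 1/4.
Summing: E[X] = C(11, 3) · 2^{1 − 3} = 165 · 1/4 = 165/4.
Numerically: E[X] ≈ 41.250.

E[X] = C(11,3)·2^(1−C(3,2)) = 165/4 ≈ 41.250.


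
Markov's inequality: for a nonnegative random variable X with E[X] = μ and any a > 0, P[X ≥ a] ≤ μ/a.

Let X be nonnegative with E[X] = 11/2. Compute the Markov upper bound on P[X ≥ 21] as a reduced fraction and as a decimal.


μ = E[X] = 11/2, a = 21.
Markov: P[X ≥ 21] ≤ μ/a = (11/2)/21 = 11/42.
Numerically: ≈ 0.262.
(Since a = 21 > μ = 5.500, the bound 11/42 is < 1 and informative.)

P[X ≥ 21] ≤ 11/42 ≈ 0.262.


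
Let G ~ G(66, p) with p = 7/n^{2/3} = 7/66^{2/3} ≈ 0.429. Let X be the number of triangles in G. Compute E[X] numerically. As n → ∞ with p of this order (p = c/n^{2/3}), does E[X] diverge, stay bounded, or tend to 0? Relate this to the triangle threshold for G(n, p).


Number of potential triangles: C(66, 3) = 45760.
Each occurs with probability p³ ≈ (0.429)³ ≈ 7.87420e-02.
By linearity: E[X] = C(66, 3)·p³ ≈ 45760 · 7.87420e-02 ≈ 3603.232.
Since α = 2/3 < 1, p = c/n^{2/3} ≫ 1/n is above the triangle threshold p ~ 1/n. Asymptotically E[X] ~ (c³/6)·n^{3(1−α)} = (7³/6)·n^{1} → ∞; triangles are abundant w.h.p.

E[X] ≈ 3603.232; in regime p = Θ(1/n^{2/3}) E[X] diverges (above the triangle threshold p ~ 1/n).


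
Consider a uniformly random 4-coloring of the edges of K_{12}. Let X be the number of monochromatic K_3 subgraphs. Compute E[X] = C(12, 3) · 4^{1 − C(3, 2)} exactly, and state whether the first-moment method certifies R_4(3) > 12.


E[X] = C(12, 3) · 4^{1 − 3} = 220 · 4^{−2} = 220/16.
As a reduced fraction: E[X] = 55/4 ≈ 13.7500000.
Is E[X] < 1? NO.
Since E[X] ≥ 1, the first-moment bound is inconclusive at n = 12; it does NOT by itself certify R_4(3) > 12.

E[X] = 55/4 ≈ 13.7500000; E[X] ≥ 1; first-moment method inconclusive here.


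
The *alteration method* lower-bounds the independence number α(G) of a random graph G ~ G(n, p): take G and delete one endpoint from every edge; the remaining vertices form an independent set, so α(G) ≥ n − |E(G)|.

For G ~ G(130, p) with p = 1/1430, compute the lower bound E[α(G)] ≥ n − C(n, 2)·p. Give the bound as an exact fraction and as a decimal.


E[|E(G)|] = C(130, 2)·p = 8385 · (1/1430) = 129/22.
E[α(G)] ≥ n − E[|E(G)|] = 130 − 129/22 = 2731/22.
Numerically: ≈ 124.136364.
(This is only a lower bound; the true E[α(G)] may be larger.)

E[α(G)] ≥ 2731/22 ≈ 124.136364.


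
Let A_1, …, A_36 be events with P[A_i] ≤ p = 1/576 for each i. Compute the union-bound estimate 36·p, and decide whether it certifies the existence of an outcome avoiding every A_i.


Union bound: P[∪_{i=1}^{36} A_i] ≤ Σ_i P[A_i] ≤ 36·p = 36·(1/576) = 1/16.
Numerically: 1/16 ≈ 0.0625000.
Is 1/16 < 1? YES.
Since P[∪ A_i] ≤ 1/16 < 1, the complement has P[∩ A_i^c] ≥ 1 − 1/16 = 15/16 > 0, so some outcome avoids every A_i.

36·p = 1/16 ≈ 0.0625000; existence CERTIFIED by the union bound.


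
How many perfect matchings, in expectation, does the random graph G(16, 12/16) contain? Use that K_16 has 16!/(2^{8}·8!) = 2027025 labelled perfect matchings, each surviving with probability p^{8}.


K_16 has 16!/(2^{8}·8!) = 2027025 labelled perfect matchings.
For each such perfect matching H, let X_H = 1 if all 8 edges of H are present in G. Then P[X_H = 1] = p^{8} = (3/4)^{8} = 6561/65536.
Summing the indicators: E[X] = Σ_H E[X_H] = 2027025 · p^{8} = 2027025 · 6561/65536 = 13299311025/65536.
Numerically: E[X] ≈ 2.03e+05.

E[X] = 2027025 · (3/4)^{8} = 13299311025/65536 ≈ 2.03e+05.


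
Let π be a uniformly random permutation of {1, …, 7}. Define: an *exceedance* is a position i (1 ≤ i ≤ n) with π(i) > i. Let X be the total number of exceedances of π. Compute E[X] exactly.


Write X = Σ_{i=1}^{7} X_i, where X_i = 1_{π(i) > i}.
For each fixed i, π(i) is uniform over {1, …, 7} (marginal of a uniform permutation), so P[π(i) > i] = (n − i)/n. Summing: Σ_{i=1}^{7} (n − i)/n = (0 + 1 + … + 6)/7 = 7(7 − 1)/(2·7) = (7 − 1)/2.
Hence E[X] = Σ_{i=1}^{7} (7 − i)/7 = 3 ≈ 3.000.

E[X] = 3 = 3.000.


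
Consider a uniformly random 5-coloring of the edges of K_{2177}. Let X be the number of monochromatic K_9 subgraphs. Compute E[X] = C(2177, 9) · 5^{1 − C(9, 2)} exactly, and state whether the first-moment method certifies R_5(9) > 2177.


E[X] = C(2177, 9) · 5^{1 − 36} = 2976951400847999984172400 · 5^{−35} = 2976951400847999984172400/2910383045673370361328125.
As a reduced fraction: E[X] = 119078056033919999366896/116415321826934814453125 ≈ 1.022873.
Is E[X] < 1? NO.
Since E[X] ≥ 1, the first-moment bound is inconclusive at n = 2177; it does NOT by itself certify R_5(9) > 2177.

E[X] = 119078056033919999366896/116415321826934814453125 ≈ 1.022873; E[X] ≥ 1; first-moment method inconclusive here.


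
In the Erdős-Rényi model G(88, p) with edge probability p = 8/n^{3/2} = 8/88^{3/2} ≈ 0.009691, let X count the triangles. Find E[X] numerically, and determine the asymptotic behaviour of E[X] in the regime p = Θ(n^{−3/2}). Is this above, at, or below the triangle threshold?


Number of potential triangles: C(88, 3) = 109736.
Each occurs with probability p³ ≈ (0.009691)³ ≈ 9.101185e-07.
By linearity: E[X] = C(88, 3)·p³ ≈ 109736 · 9.101185e-07 ≈ 0.0999.
Since α = 3/2 > 1, p = c/n^{3/2} = o(1/n) is below the triangle threshold p ~ 1/n. Asymptotically E[X] ~ (c³/6)·n^{3(1−α)} = (8³/6)·n^{-1.5} → 0, so by Markov's inequality G has no triangles w.h.p.

E[X] ≈ 0.0999; in regime p = Θ(1/n^{3/2}) E[X] tends to 0 (below the triangle threshold p ~ 1/n).


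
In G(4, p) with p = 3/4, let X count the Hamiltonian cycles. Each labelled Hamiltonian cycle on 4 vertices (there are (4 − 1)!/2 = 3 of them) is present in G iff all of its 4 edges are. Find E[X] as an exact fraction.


K_4 has (4 − 1)!/2 = 3 labelled Hamiltonian cycles.
For each such Hamiltonian cycle H, let X_H = 1 if all 4 edges of H are present in G. Then P[X_H = 1] = p^{4} = (3/4)^{4} = 81/256.
By linearity: E[X] = Σ_H E[X_H] = 3 · p^{4} = 3 · 81/256 = 243/256.
Numerically: E[X] ≈ 0.9492.

E[X] = 3 · (3/4)^{4} = 243/256 ≈ 0.9492.


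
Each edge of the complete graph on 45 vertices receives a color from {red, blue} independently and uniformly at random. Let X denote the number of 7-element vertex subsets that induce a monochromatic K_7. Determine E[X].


Let X = Σ_S X_S over the C(45, 7) = 45379620 subsets S of size 7, where X_S = 1 if the K_7 on S is monochromatic.
For a fixed S, the K_7 on S has C(7, 2) = 21 edges. P[all 21 edges red] = (1/2)^21, and likewise for blue, so P[monochromatic] = 2·(1/2)^21 = 2^{1 − 21} = 1/1048576.
Summing: E[X] = C(45, 7) · 2^{1 − 21} = 45379620 · 1/1048576 = 11344905/262144.
Numerically: E[X] ≈ 43.27738.

E[X] = C(45,7)·2^(1−C(7,2)) = 11344905/262144 ≈ 43.27738.


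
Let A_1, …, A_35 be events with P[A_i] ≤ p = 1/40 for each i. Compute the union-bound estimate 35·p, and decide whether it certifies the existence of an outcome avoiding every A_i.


Union bound: P[∪_{i=1}^{35} A_i] ≤ Σ_i P[A_i] ≤ 35·p = 35·(1/40) = 7/8.
Numerically: 7/8 ≈ 0.8750000.
Is 7/8 < 1? YES.
Since P[∪ A_i] ≤ 7/8 < 1, the complement has P[∩ A_i^c] ≥ 1 − 7/8 = 1/8 > 0, so some outcome avoids every A_i.

35·p = 7/8 ≈ 0.8750000; existence CERTIFIED by the union bound.


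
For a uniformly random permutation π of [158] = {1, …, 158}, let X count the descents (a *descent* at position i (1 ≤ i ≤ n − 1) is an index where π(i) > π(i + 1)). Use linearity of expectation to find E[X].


Write X = Σ X_I over i = 1, …, 157, with X_I the indicator of one descent.
There are 157 indicators.
For each fixed i, the pair (π(i), π(i+1)) is a uniformly random ordered pair of distinct values from {1, …, 158}; by symmetry P[π(i) > π(i+1)] = 1/2.
By linearity: E[X] = 157 · (1/2) = (158 − 1) · (1/2) = 157/2 ≈ 78.500.

E[X] = 157/2 = 78.500.


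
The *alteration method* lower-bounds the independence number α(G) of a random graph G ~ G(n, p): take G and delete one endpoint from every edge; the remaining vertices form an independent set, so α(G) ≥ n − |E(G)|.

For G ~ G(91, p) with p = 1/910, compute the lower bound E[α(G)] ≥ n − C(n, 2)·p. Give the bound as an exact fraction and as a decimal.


E[|E(G)|] = C(91, 2)·p = 4095 · (1/910) = 9/2.
E[α(G)] ≥ n − E[|E(G)|] = 91 − 9/2 = 173/2.
Numerically: ≈ 86.50000.
(This is only a lower bound; the true E[α(G)] may be larger.)

E[α(G)] ≥ 173/2 ≈ 86.50000.


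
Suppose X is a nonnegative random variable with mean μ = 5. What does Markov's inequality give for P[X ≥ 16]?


μ = E[X] = 5, a = 16.
Markov: P[X ≥ 16] ≤ μ/a = (5)/16 = 5/16.
Numerically: ≈ 0.31250.
(Since a = 16 > μ = 5.00000, the bound 5/16 is < 1 and informative.)

P[X ≥ 16] ≤ 5/16 ≈ 0.31250.


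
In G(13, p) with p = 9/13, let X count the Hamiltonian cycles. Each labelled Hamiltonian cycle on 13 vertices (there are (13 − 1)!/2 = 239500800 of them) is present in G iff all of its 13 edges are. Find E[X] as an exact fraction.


K_13 has (13 − 1)!/2 = 239500800 labelled Hamiltonian cycles.
For each such Hamiltonian cycle H, let X_H = 1 if all 13 edges of H are present in G. Then P[X_H = 1] = p^{13} = (9/13)^{13} = 2541865828329/302875106592253.
By linearity of expectation: E[X] = Σ_H E[X_H] = 239500800 · p^{13} = 239500800 · 2541865828329/302875106592253 = 608778899377458163200/302875106592253.
Numerically: E[X] ≈ 2.01e+06.

E[X] = 239500800 · (9/13)^{13} = 608778899377458163200/302875106592253 ≈ 2.01e+06.


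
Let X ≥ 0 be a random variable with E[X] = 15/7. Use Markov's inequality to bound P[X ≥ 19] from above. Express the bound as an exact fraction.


μ = E[X] = 15/7, a = 19.
Markov: P[X ≥ 19] ≤ μ/a = (15/7)/19 = 15/133.
Numerically: ≈ 0.11278.
(Since a = 19 > μ = 2.14286, the bound 15/133 is < 1 and informative.)

P[X ≥ 19] ≤ 15/133 ≈ 0.11278.


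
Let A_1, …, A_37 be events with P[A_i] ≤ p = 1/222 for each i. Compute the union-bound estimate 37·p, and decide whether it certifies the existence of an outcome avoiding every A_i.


Union bound: P[∪_{i=1}^{37} A_i] ≤ Σ_i P[A_i] ≤ 37·p = 37·(1/222) = 1/6.
Numerically: 1/6 ≈ 0.1666667.
Is 1/6 < 1? YES.
Since P[∪ A_i] ≤ 1/6 < 1, the complement has P[∩ A_i^c] ≥ 1 − 1/6 = 5/6 > 0, so some outcome avoids every A_i.

37·p = 1/6 ≈ 0.1666667; existence CERTIFIED by the union bound.


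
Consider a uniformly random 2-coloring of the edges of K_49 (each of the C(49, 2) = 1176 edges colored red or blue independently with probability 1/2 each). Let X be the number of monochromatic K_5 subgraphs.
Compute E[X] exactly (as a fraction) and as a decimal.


Let X = Σ_S X_S over the C(49, 5) = 1906884 subsets S of size 5, where X_S = 1 if the K_5 on S is monochromatic.
For a fixed S, the K_5 on S has C(5, 2) = 10 edges. P[all 10 edges red] = (1/2)^10, and likewise for blue, so P[monochromatic] = 2·(1/2)^10 = 2^{1 − 10} = 1/512.
Summing: E[X] = C(49, 5) · 2^{1 − 10} = 1906884 · 1/512 = 476721/128.
Numerically: E[X] ≈ 3724.38281.

E[X] = C(49,5)·2^(1−C(5,2)) = 476721/128 ≈ 3724.38281.


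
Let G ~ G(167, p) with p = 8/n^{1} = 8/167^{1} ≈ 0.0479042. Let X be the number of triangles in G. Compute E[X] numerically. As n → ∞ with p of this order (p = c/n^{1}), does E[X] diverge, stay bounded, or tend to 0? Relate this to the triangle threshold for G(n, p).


Number of potential triangles: C(167, 3) = 762355.
Each occurs with probability p³ ≈ (0.0479042)³ ≈ 1.09931093e-04.
By linearity: E[X] = C(167, 3)·p³ ≈ 762355 · 1.09931093e-04 ≈ 83.806519.
Here α = 1, so p = 8/n is exactly at the triangle threshold p ~ 1/n. Asymptotically E[X] → c³/6 = 8³/6 = 256/3 ≈ 85.333333, a bounded constant. In this regime the triangle count is asymptotically Poisson(c³/6).

E[X] ≈ 83.806519; in regime p = Θ(1/n^{1}) E[X] stays bounded (at the triangle threshold p ~ 1/n).


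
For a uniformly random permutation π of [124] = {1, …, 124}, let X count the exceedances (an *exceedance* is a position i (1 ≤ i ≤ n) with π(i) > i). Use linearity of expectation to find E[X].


Write X = Σ_{i=1}^{124} X_i, where X_i = 1_{π(i) > i}.
For each fixed i, π(i) is uniform over {1, …, 124} (marginal of a uniform permutation), so P[π(i) > i] = (n − i)/n. Summing: Σ_{i=1}^{124} (n − i)/n = (0 + 1 + … + 123)/124 = 124(124 − 1)/(2·124) = (124 − 1)/2.
Hence E[X] = Σ_{i=1}^{124} (124 − i)/124 = 123/2 ≈ 61.5000.

E[X] = 123/2 = 61.5000.


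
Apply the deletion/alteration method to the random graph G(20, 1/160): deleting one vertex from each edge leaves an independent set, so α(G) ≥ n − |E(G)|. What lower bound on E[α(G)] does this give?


E[|E(G)|] = C(20, 2)·p = 190 · (1/160) = 19/16.
E[α(G)] ≥ n − E[|E(G)|] = 20 − 19/16 = 301/16.
Numerically: ≈ 18.812500.
(This is only a lower bound; the true E[α(G)] may be larger.)

E[α(G)] ≥ 301/16 ≈ 18.812500.


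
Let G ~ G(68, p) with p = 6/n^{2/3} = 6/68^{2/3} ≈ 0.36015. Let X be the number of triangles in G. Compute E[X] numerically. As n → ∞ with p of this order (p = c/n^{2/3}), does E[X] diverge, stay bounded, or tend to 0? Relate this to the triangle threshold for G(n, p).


Number of potential triangles: C(68, 3) = 50116.
Each occurs with probability p³ ≈ (0.36015)³ ≈ 4.6712803e-02.
By linearity: E[X] = C(68, 3)·p³ ≈ 50116 · 4.6712803e-02 ≈ 2341.05882.
Since α = 2/3 < 1, p = c/n^{2/3} ≫ 1/n is above the triangle threshold p ~ 1/n. Asymptotically E[X] ~ (c³/6)·n^{3(1−α)} = (6³/6)·n^{1} → ∞; triangles are abundant w.h.p.

E[X] ≈ 2341.05882; in regime p = Θ(1/n^{2/3}) E[X] diverges (above the triangle threshold p ~ 1/n).


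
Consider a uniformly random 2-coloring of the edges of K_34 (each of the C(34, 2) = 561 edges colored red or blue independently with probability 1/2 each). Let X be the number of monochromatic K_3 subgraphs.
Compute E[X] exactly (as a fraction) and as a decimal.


Let X = Σ_S X_S over the C(34, 3) = 5984 subsets S of size 3, where X_S = 1 if the K_3 on S is monochromatic.
For a fixed S, the K_3 on S has C(3, 2) = 3 edges. P[all 3 edges red] = (1/2)^3, and likewise for blue, so P[monochromatic] = 2·(1/2)^3 = 2^{1 − 3} = 1/4.
Summing: E[X] = C(34, 3) · 2^{1 − 3} = 5984 · 1/4 = 1496.
Numerically: E[X] ≈ 1496.0000.

E[X] = C(34,3)·2^(1−C(3,2)) = 1496 ≈ 1496.0000.


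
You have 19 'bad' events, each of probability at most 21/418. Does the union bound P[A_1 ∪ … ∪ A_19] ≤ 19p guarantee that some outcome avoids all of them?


Union bound: P[∪_{i=1}^{19} A_i] ≤ Σ_i P[A_i] ≤ 19·p = 19·(21/418) = 21/22.
Numerically: 21/22 ≈ 0.955.
Is 21/22 < 1? YES.
Since P[∪ A_i] ≤ 21/22 < 1, the complement has P[∩ A_i^c] ≥ 1 − 21/22 = 1/22 > 0, so some outcome avoids every A_i.

19·p = 21/22 ≈ 0.955; existence CERTIFIED by the union bound.


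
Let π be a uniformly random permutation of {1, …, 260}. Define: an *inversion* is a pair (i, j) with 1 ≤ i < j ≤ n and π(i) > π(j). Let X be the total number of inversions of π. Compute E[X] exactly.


Write X = Σ X_I over the C(260, 2) = 33670 pairs i < j, with X_I the indicator of one inversion.
There are 33670 indicators.
For each fixed pair i < j, the values π(i) and π(j) are two distinct elements of {1, …, 260} in uniformly random order; by symmetry P[π(i) > π(j)] = 1/2.
By linearity: E[X] = 33670 · (1/2) = C(260, 2) · (1/2) = 33670/2 = 16835 ≈ 16835.000000.

E[X] = 16835 = 16835.000000.


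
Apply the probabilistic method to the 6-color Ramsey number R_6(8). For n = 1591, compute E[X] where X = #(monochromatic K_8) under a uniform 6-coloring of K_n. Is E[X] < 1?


E[X] = C(1591, 8) · 6^{1 − 28} = 1000427749141189953870 · 6^{−27} = 1000427749141189953870/1023490369077469249536.
As a reduced fraction: E[X] = 55579319396732775215/56860576059859402752 ≈ 0.9775.
Is E[X] < 1? YES.
Since E[X] < 1, there exists a 6-coloring of K_{1591} with no monochromatic K_8; hence R_6(8) > 1591.

E[X] = 55579319396732775215/56860576059859402752 ≈ 0.9775; E[X] < 1, so R_6(8) > 1591.


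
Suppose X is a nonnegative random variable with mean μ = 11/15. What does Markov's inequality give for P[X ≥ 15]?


μ = E[X] = 11/15, a = 15.
Markov: P[X ≥ 15] ≤ μ/a = (11/15)/15 = 11/225.
Numerically: ≈ 0.04889.
(Since a = 15 > μ = 0.73333, the bound 11/225 is < 1 and informative.)

P[X ≥ 15] ≤ 11/225 ≈ 0.04889.


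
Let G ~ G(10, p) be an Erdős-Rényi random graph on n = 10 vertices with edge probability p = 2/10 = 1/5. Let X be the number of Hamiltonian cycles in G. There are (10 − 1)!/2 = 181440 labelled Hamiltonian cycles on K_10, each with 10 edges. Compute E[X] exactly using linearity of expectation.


K_10 has (10 − 1)!/2 = 181440 labelled Hamiltonian cycles.
For each such Hamiltonian cycle H, let X_H = 1 if all 10 edges of H are present in G. Then P[X_H = 1] = p^{10} = (1/5)^{10} = 1/9765625.
By linearity of expectation: E[X] = Σ_H E[X_H] = 181440 · p^{10} = 181440 · 1/9765625 = 36288/1953125.
Numerically: E[X] ≈ 0.01858.

E[X] = 181440 · (1/5)^{10} = 36288/1953125 ≈ 0.01858.


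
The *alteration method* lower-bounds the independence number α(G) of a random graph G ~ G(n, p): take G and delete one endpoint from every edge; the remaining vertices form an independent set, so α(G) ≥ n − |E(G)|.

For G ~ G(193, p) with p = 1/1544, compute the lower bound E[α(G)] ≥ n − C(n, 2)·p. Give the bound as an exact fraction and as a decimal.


E[|E(G)|] = C(193, 2)·p = 18528 · (1/1544) = 12.
E[α(G)] ≥ n − E[|E(G)|] = 193 − 12 = 181.
Numerically: ≈ 181.0000.
(This is only a lower bound; the true E[α(G)] may be larger.)

E[α(G)] ≥ 181 ≈ 181.0000.


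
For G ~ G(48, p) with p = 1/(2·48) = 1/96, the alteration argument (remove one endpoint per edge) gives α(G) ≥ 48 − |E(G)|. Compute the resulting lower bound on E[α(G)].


E[|E(G)|] = C(48, 2)·p = 1128 · (1/96) = 47/4.
E[α(G)] ≥ n − E[|E(G)|] = 48 − 47/4 = 145/4.
Numerically: ≈ 36.250000.
(This is only a lower bound; the true E[α(G)] may be larger.)

E[α(G)] ≥ 145/4 ≈ 36.250000.


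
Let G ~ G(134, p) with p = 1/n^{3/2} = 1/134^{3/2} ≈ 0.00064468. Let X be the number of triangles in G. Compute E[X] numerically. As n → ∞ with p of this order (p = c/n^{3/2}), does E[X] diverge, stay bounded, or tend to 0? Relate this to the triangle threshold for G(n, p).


Number of potential triangles: C(134, 3) = 392084.
Each occurs with probability p³ ≈ (0.00064468)³ ≈ 2.6793436e-10.
By linearity: E[X] = C(134, 3)·p³ ≈ 392084 · 2.6793436e-10 ≈ 0.00011.
Since α = 3/2 > 1, p = c/n^{3/2} = o(1/n) is below the triangle threshold p ~ 1/n. Asymptotically E[X] ~ (c³/6)·n^{3(1−α)} = (1³/6)·n^{-1.5} → 0, so by Markov's inequality G has no triangles w.h.p.

E[X] ≈ 0.00011; in regime p = Θ(1/n^{3/2}) E[X] tends to 0 (below the triangle threshold p ~ 1/n).


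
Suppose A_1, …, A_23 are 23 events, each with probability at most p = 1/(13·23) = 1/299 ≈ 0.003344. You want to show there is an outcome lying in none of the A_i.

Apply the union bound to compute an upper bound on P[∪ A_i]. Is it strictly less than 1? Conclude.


Union bound: P[∪_{i=1}^{23} A_i] ≤ Σ_i P[A_i] ≤ 23·p = 23·(1/299) = 1/13.
Numerically: 1/13 ≈ 0.076923.
Is 1/13 < 1? YES.
Since P[∪ A_i] ≤ 1/13 < 1, the complement has P[∩ A_i^c] ≥ 1 − 1/13 = 12/13 > 0, so some outcome avoids every A_i.

23·p = 1/13 ≈ 0.076923; existence CERTIFIED by the union bound.


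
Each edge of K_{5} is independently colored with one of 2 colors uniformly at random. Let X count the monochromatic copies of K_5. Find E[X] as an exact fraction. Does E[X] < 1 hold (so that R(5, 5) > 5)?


E[X] = C(5, 5) · 2^{1 − 10} = 1 · 2^{−9} = 1/512.
As a reduced fraction: E[X] = 1/512 ≈ 0.0020.
Is E[X] < 1? YES.
Since E[X] < 1, there exists a 2-coloring of K_{5} with no monochromatic K_5; hence R(5, 5) > 5.

E[X] = 1/512 ≈ 0.0020; E[X] < 1, so R(5, 5) > 5.


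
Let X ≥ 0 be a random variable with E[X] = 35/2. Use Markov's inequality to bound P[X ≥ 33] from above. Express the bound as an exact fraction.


μ = E[X] = 35/2, a = 33.
Markov: P[X ≥ 33] ≤ μ/a = (35/2)/33 = 35/66.
Numerically: ≈ 0.5303.
(Since a = 33 > μ = 17.5000, the bound 35/66 is < 1 and informative.)

P[X ≥ 33] ≤ 35/66 ≈ 0.5303.


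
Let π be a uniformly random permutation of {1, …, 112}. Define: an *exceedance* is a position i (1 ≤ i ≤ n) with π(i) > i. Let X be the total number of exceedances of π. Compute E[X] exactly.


Write X = Σ_{i=1}^{112} X_i, where X_i = 1_{π(i) > i}.
For each fixed i, π(i) is uniform over {1, …, 112} (marginal of a uniform permutation), so P[π(i) > i] = (n − i)/n. Summing: Σ_{i=1}^{112} (n − i)/n = (0 + 1 + … + 111)/112 = 112(112 − 1)/(2·112) = (112 − 1)/2.
Hence E[X] = Σ_{i=1}^{112} (112 − i)/112 = 111/2 ≈ 55.500000.

E[X] = 111/2 = 55.500000.


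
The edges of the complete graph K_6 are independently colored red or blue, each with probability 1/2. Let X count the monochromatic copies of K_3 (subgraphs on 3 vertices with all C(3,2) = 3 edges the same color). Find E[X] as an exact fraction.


Let X = Σ_S X_S over the C(6, 3) = 20 subsets S of size 3, where X_S = 1 if the K_3 on S is monochromatic.
For a fixed S, the K_3 on S has C(3, 2) = 3 edges. P[all 3 edges red] = (1/2)^3, and likewise for blue, so P[monochromatic] = 2·(1/2)^3 = 2^{1 − 3} = 1/4.
By linearity of expectation: E[X] = C(6, 3) · 2^{1 − 3} = 20 · 1/4 = 5.
Numerically: E[X] ≈ 5.000000.

E[X] = C(6,3)·2^(1−C(3,2)) = 5 ≈ 5.000000.


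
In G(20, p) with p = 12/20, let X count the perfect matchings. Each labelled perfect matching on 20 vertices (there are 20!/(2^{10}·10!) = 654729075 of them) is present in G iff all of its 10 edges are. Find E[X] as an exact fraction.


K_20 has 20!/(2^{10}·10!) = 654729075 labelled perfect matchings.
For each such perfect matching H, let X_H = 1 if all 10 edges of H are present in G. Then P[X_H = 1] = p^{10} = (3/5)^{10} = 59049/9765625.
By linearity of expectation: E[X] = Σ_H E[X_H] = 654729075 · p^{10} = 654729075 · 59049/9765625 = 1546443885987/390625.
Numerically: E[X] ≈ 3.9589e+06.

E[X] = 654729075 · (3/5)^{10} = 1546443885987/390625 ≈ 3.9589e+06.


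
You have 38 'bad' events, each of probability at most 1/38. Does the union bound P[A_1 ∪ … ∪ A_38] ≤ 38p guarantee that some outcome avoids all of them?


Union bound: P[∪_{i=1}^{38} A_i] ≤ Σ_i P[A_i] ≤ 38·p = 38·(1/38) = 1.
Numerically: 1 ≈ 1.000000.
Is 1 < 1? NO.
Since the bound 1 is ≥ 1, the union bound is uninformative here; it does NOT by itself certify existence.

38·p = 1 ≈ 1.000000; existence NOT certified by the union bound.


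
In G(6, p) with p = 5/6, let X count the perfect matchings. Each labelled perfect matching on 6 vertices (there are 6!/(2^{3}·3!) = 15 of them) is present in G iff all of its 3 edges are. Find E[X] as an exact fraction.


K_6 has 6!/(2^{3}·3!) = 15 labelled perfect matchings.
For each such perfect matching H, let X_H = 1 if all 3 edges of H are present in G. Then P[X_H = 1] = p^{3} = (5/6)^{3} = 125/216.
Summing the indicators: E[X] = Σ_H E[X_H] = 15 · p^{3} = 15 · 125/216 = 625/72.
Numerically: E[X] ≈ 8.68.

E[X] = 15 · (5/6)^{3} = 625/72 ≈ 8.68.


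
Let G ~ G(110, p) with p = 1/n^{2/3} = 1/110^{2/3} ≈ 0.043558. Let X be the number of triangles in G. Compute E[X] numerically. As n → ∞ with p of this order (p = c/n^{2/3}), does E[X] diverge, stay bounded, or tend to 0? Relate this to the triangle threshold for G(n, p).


Number of potential triangles: C(110, 3) = 215820.
Each occurs with probability p³ ≈ (0.043558)³ ≈ 8.2644628e-05.
By linearity: E[X] = C(110, 3)·p³ ≈ 215820 · 8.2644628e-05 ≈ 17.83636.
Since α = 2/3 < 1, p = c/n^{2/3} ≫ 1/n is above the triangle threshold p ~ 1/n. Asymptotically E[X] ~ (c³/6)·n^{3(1−α)} = (1³/6)·n^{1} → ∞; triangles are abundant w.h.p.

E[X] ≈ 17.83636; in regime p = Θ(1/n^{2/3}) E[X] diverges (above the triangle threshold p ~ 1/n).


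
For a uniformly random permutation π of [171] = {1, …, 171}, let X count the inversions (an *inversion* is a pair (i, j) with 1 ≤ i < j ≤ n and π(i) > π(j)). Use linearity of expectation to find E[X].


Write X = Σ X_I over the C(171, 2) = 14535 pairs i < j, with X_I the indicator of one inversion.
There are 14535 indicators.
For each fixed pair i < j, the values π(i) and π(j) are two distinct elements of {1, …, 171} in uniformly random order; by symmetry P[π(i) > π(j)] = 1/2.
By linearity: E[X] = 14535 · (1/2) = C(171, 2) · (1/2) = 14535/2 = 14535/2 ≈ 7267.50000.

E[X] = 14535/2 = 7267.50000.


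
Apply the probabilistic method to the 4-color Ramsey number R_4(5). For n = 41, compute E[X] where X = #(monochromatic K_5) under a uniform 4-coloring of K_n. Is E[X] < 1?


E[X] = C(41, 5) · 4^{1 − 10} = 749398 · 4^{−9} = 749398/262144.
As a reduced fraction: E[X] = 374699/131072 ≈ 2.858727.
Is E[X] < 1? NO.
Since E[X] ≥ 1, the first-moment bound is inconclusive at n = 41; it does NOT by itself certify R_4(5) > 41.

E[X] = 374699/131072 ≈ 2.858727; E[X] ≥ 1; first-moment method inconclusive here.
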